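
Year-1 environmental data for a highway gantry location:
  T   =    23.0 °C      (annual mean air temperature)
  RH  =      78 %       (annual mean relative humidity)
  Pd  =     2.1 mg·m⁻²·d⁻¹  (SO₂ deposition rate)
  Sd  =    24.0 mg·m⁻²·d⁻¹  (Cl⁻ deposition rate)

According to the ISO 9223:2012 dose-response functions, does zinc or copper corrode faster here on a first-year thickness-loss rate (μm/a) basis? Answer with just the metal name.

zinc: f(T) = -0.071·(T−10) [T>10 °C] = -0.9230
  Pd branch = 0.0129·Pd^0.44·e^(0.046·RH+f) = 0.2569 μm/a
  Cl⁻ term: 0.0175·24.0^0.57·exp(0.008·78+0.085·23.0) = 1.412
  sum: 0.2569 + 1.412 → r_corr = 1.669 μm/a
copper: T>10 °C ⇒ hinge -0.080·(23.0−10) = -1.0400
  SO₂ term: 0.0053·2.1^0.26·exp(0.059·78-1.0400) = 0.2265
  Sd branch = 0.01025·Sd^0.27·e^(0.036·RH+0.049·T) = 1.237 μm/a
  sum: 0.2265 + 1.237 → r_corr = 1.463 μm/a
Ordering by μm/a: zinc (1.67) > copper (1.46)

zinc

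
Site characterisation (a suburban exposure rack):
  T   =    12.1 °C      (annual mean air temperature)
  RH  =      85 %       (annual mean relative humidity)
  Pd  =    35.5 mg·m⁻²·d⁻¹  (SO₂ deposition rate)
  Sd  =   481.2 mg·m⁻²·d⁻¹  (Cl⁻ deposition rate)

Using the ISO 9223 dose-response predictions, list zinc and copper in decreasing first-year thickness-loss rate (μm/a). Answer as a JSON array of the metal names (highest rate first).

["zinc", "copper"]

zinc: f(T) = -0.071·(T−10) [T>10 °C] = -0.1491
  Pd branch = 0.0129·Pd^0.44·e^(0.046·RH+f) = 2.667 μm/a
  Cl⁻ term: 0.0175·481.2^0.57·exp(0.008·85+0.085·12.1) = 3.266
  r_corr = 2.667 + 3.266 = 5.933 μm/a
copper: T>10 °C ⇒ hinge -0.080·(12.1−10) = -0.1680
  Pd branch = 0.0053·Pd^0.26·e^(0.059·RH+f) = 1.707 μm/a
  Sd branch = 0.01025·Sd^0.27·e^(0.036·RH+0.049·T) = 2.096 μm/a
  r_corr = 1.707 + 2.096 = 3.803 μm/a
Ordering by μm/a: zinc (5.93) > copper (3.8)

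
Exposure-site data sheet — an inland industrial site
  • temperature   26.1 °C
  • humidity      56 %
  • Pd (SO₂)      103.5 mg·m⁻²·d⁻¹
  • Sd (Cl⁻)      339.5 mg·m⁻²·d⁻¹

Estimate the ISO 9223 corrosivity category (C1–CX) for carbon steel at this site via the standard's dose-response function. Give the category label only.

carbon steel: T>10 °C ⇒ hinge -0.054·(26.1−10) = -0.8694
  SO₂ term: 1.77·103.5^0.52·exp(0.02·56-0.8694) = 25.38
  Cl⁻ term: 0.102·339.5^0.62·exp(0.033·56+0.04·26.1) = 68.19
  r_corr = 25.38 + 68.19 = 93.57 μm/a
ISO 9223 Table 2 (carbon steel): 80 < 93.6 ≤ 200 μm/a ⇒ C5

C5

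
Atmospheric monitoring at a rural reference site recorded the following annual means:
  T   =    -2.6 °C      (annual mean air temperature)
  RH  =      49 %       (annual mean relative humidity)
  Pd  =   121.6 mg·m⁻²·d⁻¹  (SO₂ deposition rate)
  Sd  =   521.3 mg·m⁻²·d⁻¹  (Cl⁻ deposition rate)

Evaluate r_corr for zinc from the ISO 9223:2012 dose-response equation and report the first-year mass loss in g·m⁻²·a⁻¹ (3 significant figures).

zinc: temperature factor f = +0.038·(-12.6) = -0.4788
  SO₂ term: 0.0129·121.6^0.44·exp(0.046·49-0.4788) = 0.6294
  Cl⁻ term: 0.0175·521.3^0.57·exp(0.008·49+0.085·-2.6) = 0.7346
  sum: 0.6294 + 0.7346 → r_corr = 1.364 μm/a
Convert to mass loss: 1.364 μm/a × 7.14 g/cm³ = 9.739 g·m⁻²·a⁻¹

r_corr = 9.74 g·m⁻²·a⁻¹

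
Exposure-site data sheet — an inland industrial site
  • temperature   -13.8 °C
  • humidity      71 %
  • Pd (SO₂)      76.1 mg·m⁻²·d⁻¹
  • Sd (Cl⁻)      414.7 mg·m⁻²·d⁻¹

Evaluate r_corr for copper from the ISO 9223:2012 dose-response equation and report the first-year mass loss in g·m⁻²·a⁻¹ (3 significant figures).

r_corr = 3.54 g·m⁻²·a⁻¹

copper: temperature factor f = +0.126·(-23.8) = -2.9988
  sulphur-dioxide contribution → 0.05374 μm/a
  chloride contribution → 0.3419 μm/a
  total first-year rate 0.3956 μm/a
Convert to mass loss: 0.3956 μm/a × 8.96 g/cm³ = 3.545 g·m⁻²·a⁻¹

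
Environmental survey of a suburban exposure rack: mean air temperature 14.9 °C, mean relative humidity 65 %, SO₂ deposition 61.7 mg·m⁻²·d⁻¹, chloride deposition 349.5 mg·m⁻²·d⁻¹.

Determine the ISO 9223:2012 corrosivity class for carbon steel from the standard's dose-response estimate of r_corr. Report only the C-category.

C5

carbon steel: f(T) = -0.054·(T−10) [T>10 °C] = -0.2646
  Pd branch = 1.77·Pd^0.52·e^(0.02·RH+f) = 42.52 μm/a
  Sd branch = 0.102·Sd^0.62·e^(0.033·RH+0.04·T) = 59.7 μm/a
  r_corr = 42.52 + 59.7 = 102.2 μm/a
ISO 9223 Table 2 (carbon steel): 80 < 102 ≤ 200 μm/a ⇒ C5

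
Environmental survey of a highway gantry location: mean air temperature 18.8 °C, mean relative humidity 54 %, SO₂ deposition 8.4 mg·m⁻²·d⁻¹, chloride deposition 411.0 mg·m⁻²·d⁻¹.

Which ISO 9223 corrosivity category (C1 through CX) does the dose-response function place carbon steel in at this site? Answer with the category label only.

carbon steel: T>10 °C ⇒ hinge -0.054·(18.8−10) = -0.4752
  sulphur-dioxide contribution → 9.801 μm/a
  chloride contribution → 53.66 μm/a
  total first-year rate 63.46 μm/a
Category bounds: 50…80 μm/a bracket r_corr ⇒ C4

C4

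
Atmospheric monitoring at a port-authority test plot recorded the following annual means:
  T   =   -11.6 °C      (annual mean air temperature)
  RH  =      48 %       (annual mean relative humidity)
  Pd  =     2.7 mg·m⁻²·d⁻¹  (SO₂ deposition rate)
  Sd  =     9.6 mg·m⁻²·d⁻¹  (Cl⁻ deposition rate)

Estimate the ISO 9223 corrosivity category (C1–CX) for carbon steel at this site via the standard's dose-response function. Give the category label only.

carbon steel: temperature factor f = +0.150·(-21.6) = -3.2400
  sulphur-dioxide contribution → 0.3035 μm/a
  chloride contribution → 1.271 μm/a
  ⇒ r_corr(carbon steel) = 1.574 μm/a
Category bounds: 1.3…25 μm/a bracket r_corr ⇒ C2

C2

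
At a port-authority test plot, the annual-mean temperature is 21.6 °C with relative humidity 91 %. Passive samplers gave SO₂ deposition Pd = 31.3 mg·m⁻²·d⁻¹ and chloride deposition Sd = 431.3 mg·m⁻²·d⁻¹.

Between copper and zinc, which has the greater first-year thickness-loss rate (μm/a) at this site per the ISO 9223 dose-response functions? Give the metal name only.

zinc

copper: f(T) = -0.080·(T−10) [T>10 °C] = -0.9280
  Pd branch = 0.0053·Pd^0.26·e^(0.059·RH+f) = 1.101 μm/a
  Cl⁻ term: 0.01025·431.3^0.27·exp(0.036·91+0.049·21.6) = 4.023
  r_corr = 1.101 + 4.023 = 5.124 μm/a
zinc: temperature factor f = -0.071·(11.6) = -0.8236
  Pd branch = 0.0129·Pd^0.44·e^(0.046·RH+f) = 1.694 μm/a
  Cl⁻ term: 0.0175·431.3^0.57·exp(0.008·91+0.085·21.6) = 7.218
  sum: 1.694 + 7.218 → r_corr = 8.912 μm/a
Ordering by μm/a: zinc (8.91) > copper (5.12)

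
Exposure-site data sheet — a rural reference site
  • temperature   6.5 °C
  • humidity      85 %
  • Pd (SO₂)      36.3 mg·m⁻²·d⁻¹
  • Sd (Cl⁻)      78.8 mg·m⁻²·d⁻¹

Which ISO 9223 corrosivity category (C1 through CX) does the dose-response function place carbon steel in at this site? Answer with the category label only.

carbon steel: f(T) = +0.150·(T−10) [T≤10 °C] = -0.5250
  Pd branch = 1.77·Pd^0.52·e^(0.02·RH+f) = 37.1 μm/a
  Sd branch = 0.102·Sd^0.62·e^(0.033·RH+0.04·T) = 32.78 μm/a
  sum: 37.1 + 32.78 → r_corr = 69.88 μm/a
69.9 μm/a falls in (50, 80] for carbon steel → category C4

C4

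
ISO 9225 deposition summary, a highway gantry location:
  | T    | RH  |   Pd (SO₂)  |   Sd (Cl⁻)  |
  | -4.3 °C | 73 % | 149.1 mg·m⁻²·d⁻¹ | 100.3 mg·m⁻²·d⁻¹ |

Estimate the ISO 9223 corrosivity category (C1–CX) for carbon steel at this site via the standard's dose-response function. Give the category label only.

carbon steel: temperature factor f = +0.150·(-14.3) = -2.1450
  sulphur-dioxide contribution → 12.04 μm/a
  chloride contribution → 16.63 μm/a
  total first-year rate 28.67 μm/a
28.7 μm/a falls in (25, 50] for carbon steel → category C3

C3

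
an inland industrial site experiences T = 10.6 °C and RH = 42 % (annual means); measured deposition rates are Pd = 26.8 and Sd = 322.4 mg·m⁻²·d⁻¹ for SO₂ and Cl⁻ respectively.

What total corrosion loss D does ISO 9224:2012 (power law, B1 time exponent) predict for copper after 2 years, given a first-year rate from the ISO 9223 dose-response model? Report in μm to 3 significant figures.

D(2) = 0.815 μm

copper: f(T) = -0.080·(T−10) [T>10 °C] = -0.0480
  Pd branch = 0.0053·Pd^0.26·e^(0.059·RH+f) = 0.1416 μm/a
  Cl⁻ term: 0.01025·322.4^0.27·exp(0.036·42+0.049·10.6) = 0.3717
  sum: 0.1416 + 0.3717 → r_corr = 0.5133 μm/a
Long-term exponent b (ISO 9224 Table 2, B1) = 0.667
  D(2) = 0.5133 × 2^0.667 = 0.5133 × 1.588 = 0.815 μm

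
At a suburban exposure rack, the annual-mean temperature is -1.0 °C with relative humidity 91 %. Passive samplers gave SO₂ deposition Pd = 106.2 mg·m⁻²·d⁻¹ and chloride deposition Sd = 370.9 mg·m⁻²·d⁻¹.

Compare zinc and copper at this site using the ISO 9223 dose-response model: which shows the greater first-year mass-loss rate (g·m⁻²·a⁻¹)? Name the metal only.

zinc: f(T) = +0.038·(T−10) [T≤10 °C] = -0.4180
  SO₂ term: 0.0129·106.2^0.44·exp(0.046·91-0.4180) = 4.35
  Cl⁻ term: 0.0175·370.9^0.57·exp(0.008·91+0.085·-1.0) = 0.97
  sum: 4.35 + 0.97 → r_corr = 5.32 μm/a
  mass loss = 5.32 μm/a × 7.14 g/cm³ = 37.99 g·m⁻²·a⁻¹
copper: temperature factor f = +0.126·(-11.0) = -1.3860
  Pd branch = 0.0053·Pd^0.26·e^(0.059·RH+f) = 0.9569 μm/a
  Sd branch = 0.01025·Sd^0.27·e^(0.036·RH+0.049·T) = 1.276 μm/a
  r_corr = 0.9569 + 1.276 = 2.233 μm/a
  mass loss = 2.233 μm/a × 8.96 g/cm³ = 20.01 g·m⁻²·a⁻¹
Ordering by g·m⁻²·a⁻¹: zinc (38) > copper (20)

zinc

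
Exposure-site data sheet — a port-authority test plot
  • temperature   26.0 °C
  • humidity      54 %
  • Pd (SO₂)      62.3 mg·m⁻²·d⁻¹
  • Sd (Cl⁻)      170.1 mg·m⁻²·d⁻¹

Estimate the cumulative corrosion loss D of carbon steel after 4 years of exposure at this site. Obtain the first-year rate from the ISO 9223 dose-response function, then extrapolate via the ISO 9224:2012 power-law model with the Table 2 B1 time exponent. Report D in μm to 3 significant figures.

D(4) = 124 μm

carbon steel: temperature factor f = -0.054·(16.0) = -0.8640
  Pd branch = 1.77·Pd^0.52·e^(0.02·RH+f) = 18.83 μm/a
  Cl⁻ term: 0.102·170.1^0.62·exp(0.033·54+0.04·26.0) = 41.42
  r_corr = 18.83 + 41.42 = 60.25 μm/a
Power-law: D(4) = r_corr · 4^0.523
  D(4) = 60.25 × 4^0.523 = 60.25 × 2.065 = 124.4 μm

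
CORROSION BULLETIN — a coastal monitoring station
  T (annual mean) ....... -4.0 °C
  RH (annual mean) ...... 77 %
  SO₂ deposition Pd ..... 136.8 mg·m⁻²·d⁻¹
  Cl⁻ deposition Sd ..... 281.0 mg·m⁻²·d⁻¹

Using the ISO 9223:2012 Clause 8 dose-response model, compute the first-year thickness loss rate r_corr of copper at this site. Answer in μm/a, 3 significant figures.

copper: temperature factor f = +0.126·(-14.0) = -1.7640
  SO₂ term: 0.0053·136.8^0.26·exp(0.059·77-1.7640) = 0.3066
  Sd branch = 0.01025·Sd^0.27·e^(0.036·RH+0.049·T) = 0.6175 μm/a
  r_corr = 0.3066 + 0.6175 = 0.9241 μm/a

r_corr = 0.924 μm/a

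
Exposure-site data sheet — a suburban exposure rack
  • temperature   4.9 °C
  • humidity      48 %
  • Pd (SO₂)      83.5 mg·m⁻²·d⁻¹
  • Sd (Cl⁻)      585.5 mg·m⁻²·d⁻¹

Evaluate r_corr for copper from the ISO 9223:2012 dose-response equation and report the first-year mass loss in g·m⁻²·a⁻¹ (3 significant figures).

r_corr = 5.01 g·m⁻²·a⁻¹

copper: T≤10 °C ⇒ hinge +0.126·(4.9−10) = -0.6426
  sulphur-dioxide contribution → 0.1495 μm/a
  chloride contribution → 0.4099 μm/a
  ⇒ r_corr(copper) = 0.5595 μm/a
Convert to mass loss: 0.5595 μm/a × 8.96 g/cm³ = 5.013 g·m⁻²·a⁻¹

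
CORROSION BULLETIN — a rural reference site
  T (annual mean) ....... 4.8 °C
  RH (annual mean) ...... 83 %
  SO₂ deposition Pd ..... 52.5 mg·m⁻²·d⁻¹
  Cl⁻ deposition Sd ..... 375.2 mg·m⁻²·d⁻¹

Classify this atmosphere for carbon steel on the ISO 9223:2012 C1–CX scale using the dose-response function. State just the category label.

C5

carbon steel: f(T) = +0.150·(T−10) [T≤10 °C] = -0.7800
  sulphur-dioxide contribution → 33.47 μm/a
  chloride contribution → 75.43 μm/a
  ⇒ r_corr(carbon steel) = 108.9 μm/a
Category bounds: 80…200 μm/a bracket r_corr ⇒ C5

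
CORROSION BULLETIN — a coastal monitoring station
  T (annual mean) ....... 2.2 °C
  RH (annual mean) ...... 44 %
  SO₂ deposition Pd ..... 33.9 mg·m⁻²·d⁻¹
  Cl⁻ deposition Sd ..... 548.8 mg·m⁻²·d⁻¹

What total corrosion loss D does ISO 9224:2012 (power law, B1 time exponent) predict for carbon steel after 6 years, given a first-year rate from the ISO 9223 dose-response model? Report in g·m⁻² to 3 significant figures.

D(6) = 642 g·m⁻²

carbon steel: T≤10 °C ⇒ hinge +0.150·(2.2−10) = -1.1700
  SO₂ term: 1.77·33.9^0.52·exp(0.02·44-1.1700) = 8.274
  Sd branch = 0.102·Sd^0.62·e^(0.033·RH+0.04·T) = 23.76 μm/a
  sum: 8.274 + 23.76 → r_corr = 32.03 μm/a
Long-term exponent b (ISO 9224 Table 2, B1) = 0.523
  D(6) = 32.03 × 6^0.523 = 32.03 × 2.553 = 81.77 μm
  Mass loss = 81.77 μm × 7.85 g/cm³ = 641.9 g·m⁻²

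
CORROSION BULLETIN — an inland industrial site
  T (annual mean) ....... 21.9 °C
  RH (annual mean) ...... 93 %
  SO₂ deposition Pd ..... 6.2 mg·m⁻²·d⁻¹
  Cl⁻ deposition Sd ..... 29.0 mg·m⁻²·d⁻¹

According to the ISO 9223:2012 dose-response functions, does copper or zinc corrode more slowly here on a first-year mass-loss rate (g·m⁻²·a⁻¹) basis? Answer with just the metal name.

copper: T>10 °C ⇒ hinge -0.080·(21.9−10) = -0.9520
  Pd branch = 0.0053·Pd^0.26·e^(0.059·RH+f) = 0.794 μm/a
  Cl⁻ term: 0.01025·29.0^0.27·exp(0.036·93+0.049·21.9) = 2.117
  sum: 0.794 + 2.117 → r_corr = 2.911 μm/a
  mass loss = 2.911 μm/a × 8.96 g/cm³ = 26.08 g·m⁻²·a⁻¹
zinc: temperature factor f = -0.071·(11.9) = -0.8449
  Pd branch = 0.0129·Pd^0.44·e^(0.046·RH+f) = 0.8917 μm/a
  Cl⁻ term: 0.0175·29.0^0.57·exp(0.008·93+0.085·21.9) = 1.615
  r_corr = 0.8917 + 1.615 = 2.507 μm/a
  mass loss = 2.507 μm/a × 7.14 g/cm³ = 17.9 g·m⁻²·a⁻¹
Ordering by g·m⁻²·a⁻¹: copper (26.1) > zinc (17.9)

zinc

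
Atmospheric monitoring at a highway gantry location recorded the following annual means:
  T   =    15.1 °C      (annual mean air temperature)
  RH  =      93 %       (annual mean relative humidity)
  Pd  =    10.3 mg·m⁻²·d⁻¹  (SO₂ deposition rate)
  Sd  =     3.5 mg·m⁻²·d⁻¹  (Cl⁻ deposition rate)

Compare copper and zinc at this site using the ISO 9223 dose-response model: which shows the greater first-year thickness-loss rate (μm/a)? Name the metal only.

copper

copper: T>10 °C ⇒ hinge -0.080·(15.1−10) = -0.4080
  SO₂ term: 0.0053·10.3^0.26·exp(0.059·93-0.4080) = 1.561
  Cl⁻ term: 0.01025·3.5^0.27·exp(0.036·93+0.049·15.1) = 0.857
  sum: 1.561 + 0.857 → r_corr = 2.418 μm/a
zinc: temperature factor f = -0.071·(5.1) = -0.3621
  Pd branch = 0.0129·Pd^0.44·e^(0.046·RH+f) = 1.807 μm/a
  Cl⁻ term: 0.0175·3.5^0.57·exp(0.008·93+0.085·15.1) = 0.2714
  r_corr = 1.807 + 0.2714 = 2.078 μm/a
Ordering by μm/a: copper (2.42) > zinc (2.08)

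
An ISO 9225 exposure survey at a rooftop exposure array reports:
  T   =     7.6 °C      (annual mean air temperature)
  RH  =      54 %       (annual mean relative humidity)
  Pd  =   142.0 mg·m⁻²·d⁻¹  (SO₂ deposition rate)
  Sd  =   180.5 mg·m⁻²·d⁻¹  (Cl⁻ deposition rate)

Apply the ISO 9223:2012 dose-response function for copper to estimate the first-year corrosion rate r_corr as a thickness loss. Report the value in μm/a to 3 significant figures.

r_corr = 0.766 μm/a

copper: T≤10 °C ⇒ hinge +0.126·(7.6−10) = -0.3024
  SO₂ term: 0.0053·142.0^0.26·exp(0.059·54-0.3024) = 0.3437
  Sd branch = 0.01025·Sd^0.27·e^(0.036·RH+0.049·T) = 0.4226 μm/a
  r_corr = 0.3437 + 0.4226 = 0.7664 μm/a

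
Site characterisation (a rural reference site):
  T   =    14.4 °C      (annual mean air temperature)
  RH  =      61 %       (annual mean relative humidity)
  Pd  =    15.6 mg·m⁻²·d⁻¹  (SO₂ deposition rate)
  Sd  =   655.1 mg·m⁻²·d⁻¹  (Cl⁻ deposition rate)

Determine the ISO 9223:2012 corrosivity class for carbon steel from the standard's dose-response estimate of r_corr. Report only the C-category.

C5

carbon steel: temperature factor f = -0.054·(4.4) = -0.2376
  SO₂ term: 1.77·15.6^0.52·exp(0.02·61-0.2376) = 19.73
  Cl⁻ term: 0.102·655.1^0.62·exp(0.033·61+0.04·14.4) = 75.7
  r_corr = 19.73 + 75.7 = 95.43 μm/a
ISO 9223 Table 2 (carbon steel): 80 < 95.4 ≤ 200 μm/a ⇒ C5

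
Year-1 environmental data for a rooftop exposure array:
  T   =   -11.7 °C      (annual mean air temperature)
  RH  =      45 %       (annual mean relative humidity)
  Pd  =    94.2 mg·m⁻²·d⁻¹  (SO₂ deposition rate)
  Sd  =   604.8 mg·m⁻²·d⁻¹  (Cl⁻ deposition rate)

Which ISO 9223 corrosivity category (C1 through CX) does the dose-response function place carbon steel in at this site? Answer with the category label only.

carbon steel: f(T) = +0.150·(T−10) [T≤10 °C] = -3.2550
  Pd branch = 1.77·Pd^0.52·e^(0.02·RH+f) = 1.785 μm/a
  Sd branch = 0.102·Sd^0.62·e^(0.033·RH+0.04·T) = 14.96 μm/a
  sum: 1.785 + 14.96 → r_corr = 16.74 μm/a
16.7 μm/a falls in (1.3, 25] for carbon steel → category C2

C2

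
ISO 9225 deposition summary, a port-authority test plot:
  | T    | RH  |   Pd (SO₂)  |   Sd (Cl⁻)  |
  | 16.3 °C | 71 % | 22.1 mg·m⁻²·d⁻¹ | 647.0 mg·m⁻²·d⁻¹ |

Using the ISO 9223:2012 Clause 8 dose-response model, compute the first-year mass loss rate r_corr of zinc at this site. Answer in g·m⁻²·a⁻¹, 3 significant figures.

zinc: T>10 °C ⇒ hinge -0.071·(16.3−10) = -0.4473
  Pd branch = 0.0129·Pd^0.44·e^(0.046·RH+f) = 0.8439 μm/a
  Cl⁻ term: 0.0175·647.0^0.57·exp(0.008·71+0.085·16.3) = 4.939
  r_corr = 0.8439 + 4.939 = 5.783 μm/a
Convert to mass loss: 5.783 μm/a × 7.14 g/cm³ = 41.29 g·m⁻²·a⁻¹

r_corr = 41.3 g·m⁻²·a⁻¹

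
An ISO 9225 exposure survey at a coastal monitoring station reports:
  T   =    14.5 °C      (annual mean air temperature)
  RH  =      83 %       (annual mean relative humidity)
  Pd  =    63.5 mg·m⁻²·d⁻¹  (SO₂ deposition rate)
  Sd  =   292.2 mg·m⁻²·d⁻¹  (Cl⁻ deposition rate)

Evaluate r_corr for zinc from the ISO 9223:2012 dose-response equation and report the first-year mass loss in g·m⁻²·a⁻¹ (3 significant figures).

zinc: f(T) = -0.071·(T−10) [T>10 °C] = -0.3195
  Pd branch = 0.0129·Pd^0.44·e^(0.046·RH+f) = 2.65 μm/a
  Sd branch = 0.0175·Sd^0.57·e^(0.008·RH+0.085·T) = 2.966 μm/a
  r_corr = 2.65 + 2.966 = 5.615 μm/a
Convert to mass loss: 5.615 μm/a × 7.14 g/cm³ = 40.09 g·m⁻²·a⁻¹

r_corr = 40.1 g·m⁻²·a⁻¹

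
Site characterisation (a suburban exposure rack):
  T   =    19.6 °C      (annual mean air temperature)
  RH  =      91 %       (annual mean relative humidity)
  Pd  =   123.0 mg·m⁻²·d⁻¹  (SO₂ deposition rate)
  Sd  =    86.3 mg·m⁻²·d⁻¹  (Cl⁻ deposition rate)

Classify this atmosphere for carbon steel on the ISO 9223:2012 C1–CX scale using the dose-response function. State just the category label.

C5

carbon steel: temperature factor f = -0.054·(9.6) = -0.5184
  sulphur-dioxide contribution → 79.43 μm/a
  chloride contribution → 71.38 μm/a
  total first-year rate 150.8 μm/a
Category bounds: 80…200 μm/a bracket r_corr ⇒ C5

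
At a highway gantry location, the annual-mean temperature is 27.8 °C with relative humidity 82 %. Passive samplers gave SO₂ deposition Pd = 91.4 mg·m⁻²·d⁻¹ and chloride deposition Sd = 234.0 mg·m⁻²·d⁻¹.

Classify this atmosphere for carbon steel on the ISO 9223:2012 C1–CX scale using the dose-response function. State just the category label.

carbon steel: temperature factor f = -0.054·(17.8) = -0.9612
  sulphur-dioxide contribution → 36.51 μm/a
  chloride contribution → 136.7 μm/a
  ⇒ r_corr(carbon steel) = 173.2 μm/a
Category bounds: 80…200 μm/a bracket r_corr ⇒ C5

C5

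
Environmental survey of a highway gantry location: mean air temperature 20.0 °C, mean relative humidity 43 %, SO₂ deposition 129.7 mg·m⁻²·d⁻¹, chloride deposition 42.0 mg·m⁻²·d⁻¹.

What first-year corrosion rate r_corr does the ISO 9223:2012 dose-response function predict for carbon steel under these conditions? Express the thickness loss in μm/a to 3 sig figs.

carbon steel: f(T) = -0.054·(T−10) [T>10 °C] = -0.5400
  SO₂ term: 1.77·129.7^0.52·exp(0.02·43-0.5400) = 30.6
  Sd branch = 0.102·Sd^0.62·e^(0.033·RH+0.04·T) = 9.522 μm/a
  r_corr = 30.6 + 9.522 = 40.12 μm/a

r_corr = 40.1 μm/a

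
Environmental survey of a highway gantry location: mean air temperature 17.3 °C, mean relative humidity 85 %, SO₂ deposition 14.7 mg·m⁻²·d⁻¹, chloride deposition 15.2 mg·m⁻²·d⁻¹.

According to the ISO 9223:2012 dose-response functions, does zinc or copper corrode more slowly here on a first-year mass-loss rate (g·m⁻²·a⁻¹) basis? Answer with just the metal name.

zinc: T>10 °C ⇒ hinge -0.071·(17.3−10) = -0.5183
  sulphur-dioxide contribution → 1.251 μm/a
  chloride contribution → 0.709 μm/a
  ⇒ r_corr(zinc) = 1.96 μm/a
  mass loss = 1.96 μm/a × 7.14 g/cm³ = 13.99 g·m⁻²·a⁻¹
copper: temperature factor f = -0.080·(7.3) = -0.5840
  sulphur-dioxide contribution → 0.8956 μm/a
  chloride contribution → 1.064 μm/a
  ⇒ r_corr(copper) = 1.96 μm/a
  mass loss = 1.96 μm/a × 8.96 g/cm³ = 17.56 g·m⁻²·a⁻¹
Ordering by g·m⁻²·a⁻¹: copper (17.6) > zinc (14)

zinc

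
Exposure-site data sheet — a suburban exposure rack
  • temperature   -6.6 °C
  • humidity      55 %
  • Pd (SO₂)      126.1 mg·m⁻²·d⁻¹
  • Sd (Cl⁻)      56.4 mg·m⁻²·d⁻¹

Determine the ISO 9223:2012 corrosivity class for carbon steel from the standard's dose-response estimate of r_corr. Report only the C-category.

carbon steel: temperature factor f = +0.150·(-16.6) = -2.4900
  Pd branch = 1.77·Pd^0.52·e^(0.02·RH+f) = 5.454 μm/a
  Cl⁻ term: 0.102·56.4^0.62·exp(0.033·55+0.04·-6.6) = 5.861
  sum: 5.454 + 5.861 → r_corr = 11.31 μm/a
11.3 μm/a falls in (1.3, 25] for carbon steel → category C2

C2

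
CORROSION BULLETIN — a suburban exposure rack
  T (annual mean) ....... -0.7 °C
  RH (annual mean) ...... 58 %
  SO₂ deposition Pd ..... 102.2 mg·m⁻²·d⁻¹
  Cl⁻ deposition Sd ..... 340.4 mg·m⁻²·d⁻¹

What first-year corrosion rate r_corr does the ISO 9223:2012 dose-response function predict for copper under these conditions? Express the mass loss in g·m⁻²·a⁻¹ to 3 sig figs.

copper: T≤10 °C ⇒ hinge +0.126·(-0.7−10) = -1.3482
  sulphur-dioxide contribution → 0.1404 μm/a
  chloride contribution → 0.3857 μm/a
  ⇒ r_corr(copper) = 0.5261 μm/a
Convert to mass loss: 0.5261 μm/a × 8.96 g/cm³ = 4.714 g·m⁻²·a⁻¹

r_corr = 4.71 g·m⁻²·a⁻¹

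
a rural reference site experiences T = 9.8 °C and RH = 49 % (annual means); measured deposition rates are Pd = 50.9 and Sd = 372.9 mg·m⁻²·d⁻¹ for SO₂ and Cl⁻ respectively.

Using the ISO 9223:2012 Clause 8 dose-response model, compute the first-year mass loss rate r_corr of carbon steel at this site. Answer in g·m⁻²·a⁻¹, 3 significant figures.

r_corr = 512 g·m⁻²·a⁻¹

carbon steel: f(T) = +0.150·(T−10) [T≤10 °C] = -0.0300
  Pd branch = 1.77·Pd^0.52·e^(0.02·RH+f) = 35.32 μm/a
  Cl⁻ term: 0.102·372.9^0.62·exp(0.033·49+0.04·9.8) = 29.89
  sum: 35.32 + 29.89 → r_corr = 65.21 μm/a
Convert to mass loss: 65.21 μm/a × 7.85 g/cm³ = 511.9 g·m⁻²·a⁻¹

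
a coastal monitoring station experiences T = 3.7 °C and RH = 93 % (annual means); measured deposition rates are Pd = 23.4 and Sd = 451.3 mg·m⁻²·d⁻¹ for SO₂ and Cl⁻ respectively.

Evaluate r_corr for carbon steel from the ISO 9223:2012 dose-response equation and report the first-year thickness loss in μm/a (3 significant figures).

carbon steel: f(T) = +0.150·(T−10) [T≤10 °C] = -0.9450
  sulphur-dioxide contribution → 22.77 μm/a
  chloride contribution → 112.6 μm/a
  total first-year rate 135.4 μm/a

r_corr = 135 μm/a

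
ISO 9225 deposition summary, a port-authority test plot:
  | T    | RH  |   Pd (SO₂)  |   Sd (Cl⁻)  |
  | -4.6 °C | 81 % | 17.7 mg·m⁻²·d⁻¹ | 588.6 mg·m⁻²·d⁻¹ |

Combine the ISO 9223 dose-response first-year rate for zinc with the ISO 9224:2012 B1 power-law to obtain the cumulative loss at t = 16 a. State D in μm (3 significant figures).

zinc: T≤10 °C ⇒ hinge +0.038·(-4.6−10) = -0.5548
  sulphur-dioxide contribution → 1.089 μm/a
  chloride contribution → 0.8579 μm/a
  total first-year rate 1.947 μm/a
Power-law: D(16) = r_corr · 16^0.813
  D(16) = 1.947 × 16^0.813 = 1.947 × 9.527 = 18.55 μm

D(16) = 18.5 μm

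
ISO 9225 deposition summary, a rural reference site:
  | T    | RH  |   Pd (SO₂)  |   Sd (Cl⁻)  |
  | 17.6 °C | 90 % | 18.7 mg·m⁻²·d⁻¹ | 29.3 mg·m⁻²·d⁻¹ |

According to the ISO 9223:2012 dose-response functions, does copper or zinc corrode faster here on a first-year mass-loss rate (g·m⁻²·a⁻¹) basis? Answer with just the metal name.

copper

copper: temperature factor f = -0.080·(7.6) = -0.6080
  SO₂ term: 0.0053·18.7^0.26·exp(0.059·90-0.6080) = 1.25
  Sd branch = 0.01025·Sd^0.27·e^(0.036·RH+0.049·T) = 1.543 μm/a
  sum: 1.25 + 1.543 → r_corr = 2.794 μm/a
  mass loss = 2.794 μm/a × 8.96 g/cm³ = 25.03 g·m⁻²·a⁻¹
zinc: temperature factor f = -0.071·(7.6) = -0.5396
  Pd branch = 0.0129·Pd^0.44·e^(0.046·RH+f) = 1.713 μm/a
  Sd branch = 0.0175·Sd^0.57·e^(0.008·RH+0.085·T) = 1.1 μm/a
  sum: 1.713 + 1.1 → r_corr = 2.814 μm/a
  mass loss = 2.814 μm/a × 7.14 g/cm³ = 20.09 g·m⁻²·a⁻¹
Ordering by g·m⁻²·a⁻¹: copper (25) > zinc (20.1)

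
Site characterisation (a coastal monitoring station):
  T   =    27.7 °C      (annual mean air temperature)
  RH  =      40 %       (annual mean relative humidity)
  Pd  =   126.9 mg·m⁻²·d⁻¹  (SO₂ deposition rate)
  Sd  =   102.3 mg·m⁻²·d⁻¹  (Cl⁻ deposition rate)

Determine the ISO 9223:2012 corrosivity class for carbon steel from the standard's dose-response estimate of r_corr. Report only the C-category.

C3

carbon steel: T>10 °C ⇒ hinge -0.054·(27.7−10) = -0.9558
  sulphur-dioxide contribution → 18.8 μm/a
  chloride contribution → 20.38 μm/a
  ⇒ r_corr(carbon steel) = 39.18 μm/a
ISO 9223 Table 2 (carbon steel): 25 < 39.2 ≤ 50 μm/a ⇒ C3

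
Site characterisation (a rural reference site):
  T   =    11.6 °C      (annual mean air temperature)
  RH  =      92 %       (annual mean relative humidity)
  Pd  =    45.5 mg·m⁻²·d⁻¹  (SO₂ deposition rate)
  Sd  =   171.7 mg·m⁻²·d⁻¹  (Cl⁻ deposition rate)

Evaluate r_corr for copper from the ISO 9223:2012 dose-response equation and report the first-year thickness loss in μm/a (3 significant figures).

r_corr = 4.86 μm/a

copper: T>10 °C ⇒ hinge -0.080·(11.6−10) = -0.1280
  SO₂ term: 0.0053·45.5^0.26·exp(0.059·92-0.1280) = 2.865
  Sd branch = 0.01025·Sd^0.27·e^(0.036·RH+0.049·T) = 1.992 μm/a
  sum: 2.865 + 1.992 → r_corr = 4.857 μm/a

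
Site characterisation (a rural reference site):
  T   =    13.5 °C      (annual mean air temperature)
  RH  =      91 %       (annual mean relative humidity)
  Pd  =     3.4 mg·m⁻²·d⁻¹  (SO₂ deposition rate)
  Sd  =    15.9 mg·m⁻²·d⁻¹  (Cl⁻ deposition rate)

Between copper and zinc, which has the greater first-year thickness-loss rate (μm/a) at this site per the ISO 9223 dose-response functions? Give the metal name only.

copper: f(T) = -0.080·(T−10) [T>10 °C] = -0.2800
  Pd branch = 0.0053·Pd^0.26·e^(0.059·RH+f) = 1.182 μm/a
  Sd branch = 0.01025·Sd^0.27·e^(0.036·RH+0.049·T) = 1.11 μm/a
  sum: 1.182 + 1.11 → r_corr = 2.291 μm/a
zinc: T>10 °C ⇒ hinge -0.071·(13.5−10) = -0.2485
  SO₂ term: 0.0129·3.4^0.44·exp(0.046·91-0.2485) = 1.134
  Sd branch = 0.0175·Sd^0.57·e^(0.008·RH+0.085·T) = 0.5525 μm/a
  r_corr = 1.134 + 0.5525 = 1.686 μm/a
Ordering by μm/a: copper (2.29) > zinc (1.69)

copper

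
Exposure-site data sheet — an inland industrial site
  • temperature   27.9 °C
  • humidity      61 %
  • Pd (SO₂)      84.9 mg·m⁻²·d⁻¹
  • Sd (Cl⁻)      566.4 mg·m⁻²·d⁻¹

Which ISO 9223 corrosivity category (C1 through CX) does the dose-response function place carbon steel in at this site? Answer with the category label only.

C5

carbon steel: temperature factor f = -0.054·(17.9) = -0.9666
  Pd branch = 1.77·Pd^0.52·e^(0.02·RH+f) = 22.96 μm/a
  Sd branch = 0.102·Sd^0.62·e^(0.033·RH+0.04·T) = 118.7 μm/a
  sum: 22.96 + 118.7 → r_corr = 141.7 μm/a
Category bounds: 80…200 μm/a bracket r_corr ⇒ C5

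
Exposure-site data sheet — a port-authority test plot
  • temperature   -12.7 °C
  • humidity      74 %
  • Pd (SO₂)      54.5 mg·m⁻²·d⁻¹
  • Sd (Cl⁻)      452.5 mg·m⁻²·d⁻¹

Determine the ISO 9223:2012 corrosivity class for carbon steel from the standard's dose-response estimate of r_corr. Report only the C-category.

C3

carbon steel: f(T) = +0.150·(T−10) [T≤10 °C] = -3.4050
  SO₂ term: 1.77·54.5^0.52·exp(0.02·74-3.4050) = 2.065
  Sd branch = 0.102·Sd^0.62·e^(0.033·RH+0.04·T) = 31.26 μm/a
  r_corr = 2.065 + 31.26 = 33.33 μm/a
33.3 μm/a falls in (25, 50] for carbon steel → category C3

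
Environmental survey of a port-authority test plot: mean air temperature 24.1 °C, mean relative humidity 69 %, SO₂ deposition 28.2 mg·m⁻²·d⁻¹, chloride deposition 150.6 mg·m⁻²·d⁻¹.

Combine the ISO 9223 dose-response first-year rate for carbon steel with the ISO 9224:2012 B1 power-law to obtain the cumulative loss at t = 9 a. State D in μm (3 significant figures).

D(9) = 243 μm

carbon steel: temperature factor f = -0.054·(14.1) = -0.7614
  SO₂ term: 1.77·28.2^0.52·exp(0.02·69-0.7614) = 18.65
  Sd branch = 0.102·Sd^0.62·e^(0.033·RH+0.04·T) = 58.4 μm/a
  r_corr = 18.65 + 58.4 = 77.05 μm/a
Power-law: D(9) = r_corr · 9^0.523
  D(9) = 77.05 × 9^0.523 = 77.05 × 3.156 = 243.1 μm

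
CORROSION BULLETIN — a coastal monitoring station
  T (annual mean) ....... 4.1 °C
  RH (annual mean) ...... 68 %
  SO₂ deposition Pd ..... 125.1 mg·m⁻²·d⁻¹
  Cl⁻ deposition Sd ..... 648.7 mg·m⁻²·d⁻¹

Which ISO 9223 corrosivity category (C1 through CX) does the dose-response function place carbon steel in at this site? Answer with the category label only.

C5

carbon steel: T≤10 °C ⇒ hinge +0.150·(4.1−10) = -0.8850
  Pd branch = 1.77·Pd^0.52·e^(0.02·RH+f) = 35.06 μm/a
  Cl⁻ term: 0.102·648.7^0.62·exp(0.033·68+0.04·4.1) = 62.78
  sum: 35.06 + 62.78 → r_corr = 97.85 μm/a
97.8 μm/a falls in (80, 200] for carbon steel → category C5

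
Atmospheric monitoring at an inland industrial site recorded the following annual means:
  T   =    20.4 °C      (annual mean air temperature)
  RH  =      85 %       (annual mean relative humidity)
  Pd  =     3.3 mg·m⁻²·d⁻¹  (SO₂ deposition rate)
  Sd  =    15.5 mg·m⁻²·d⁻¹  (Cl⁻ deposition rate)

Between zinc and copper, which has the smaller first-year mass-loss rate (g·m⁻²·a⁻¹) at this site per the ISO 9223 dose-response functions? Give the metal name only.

zinc

zinc: temperature factor f = -0.071·(10.4) = -0.7384
  Pd branch = 0.0129·Pd^0.44·e^(0.046·RH+f) = 0.5202 μm/a
  Sd branch = 0.0175·Sd^0.57·e^(0.008·RH+0.085·T) = 0.9331 μm/a
  sum: 0.5202 + 0.9331 → r_corr = 1.453 μm/a
  mass loss = 1.453 μm/a × 7.14 g/cm³ = 10.38 g·m⁻²·a⁻¹
copper: T>10 °C ⇒ hinge -0.080·(20.4−10) = -0.8320
  SO₂ term: 0.0053·3.3^0.26·exp(0.059·85-0.8320) = 0.474
  Sd branch = 0.01025·Sd^0.27·e^(0.036·RH+0.049·T) = 1.245 μm/a
  sum: 0.474 + 1.245 → r_corr = 1.719 μm/a
  mass loss = 1.719 μm/a × 8.96 g/cm³ = 15.4 g·m⁻²·a⁻¹
Ordering by g·m⁻²·a⁻¹: copper (15.4) > zinc (10.4)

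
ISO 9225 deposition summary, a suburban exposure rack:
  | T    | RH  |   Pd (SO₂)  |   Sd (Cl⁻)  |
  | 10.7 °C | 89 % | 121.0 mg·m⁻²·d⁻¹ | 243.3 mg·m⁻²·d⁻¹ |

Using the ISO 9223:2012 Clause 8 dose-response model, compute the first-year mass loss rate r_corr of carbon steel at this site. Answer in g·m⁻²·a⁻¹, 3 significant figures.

carbon steel: temperature factor f = -0.054·(0.7) = -0.0378
  SO₂ term: 1.77·121.0^0.52·exp(0.02·89-0.0378) = 122.4
  Sd branch = 0.102·Sd^0.62·e^(0.033·RH+0.04·T) = 89 μm/a
  sum: 122.4 + 89 → r_corr = 211.4 μm/a
Convert to mass loss: 211.4 μm/a × 7.85 g/cm³ = 1659 g·m⁻²·a⁻¹

r_corr = 1.66e+03 g·m⁻²·a⁻¹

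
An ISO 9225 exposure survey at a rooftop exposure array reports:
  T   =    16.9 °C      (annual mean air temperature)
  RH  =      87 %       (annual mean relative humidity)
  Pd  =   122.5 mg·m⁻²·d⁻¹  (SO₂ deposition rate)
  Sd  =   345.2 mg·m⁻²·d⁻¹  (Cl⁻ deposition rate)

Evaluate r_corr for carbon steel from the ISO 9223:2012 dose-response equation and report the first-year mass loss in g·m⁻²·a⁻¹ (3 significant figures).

r_corr = 1.71e+03 g·m⁻²·a⁻¹

carbon steel: temperature factor f = -0.054·(6.9) = -0.3726
  Pd branch = 1.77·Pd^0.52·e^(0.02·RH+f) = 84.66 μm/a
  Cl⁻ term: 0.102·345.2^0.62·exp(0.033·87+0.04·16.9) = 132.6
  sum: 84.66 + 132.6 → r_corr = 217.3 μm/a
Convert to mass loss: 217.3 μm/a × 7.85 g/cm³ = 1706 g·m⁻²·a⁻¹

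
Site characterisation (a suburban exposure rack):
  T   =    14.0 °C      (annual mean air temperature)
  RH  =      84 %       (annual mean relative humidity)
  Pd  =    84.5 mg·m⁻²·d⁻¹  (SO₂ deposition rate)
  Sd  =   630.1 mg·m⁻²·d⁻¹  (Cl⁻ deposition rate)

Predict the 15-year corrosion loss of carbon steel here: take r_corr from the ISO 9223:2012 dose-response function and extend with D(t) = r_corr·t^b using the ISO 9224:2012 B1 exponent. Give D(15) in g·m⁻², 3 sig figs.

D(15) = 7.51e+03 g·m⁻²

carbon steel: T>10 °C ⇒ hinge -0.054·(14.0−10) = -0.2160
  SO₂ term: 1.77·84.5^0.52·exp(0.02·84-0.2160) = 76.87
  Sd branch = 0.102·Sd^0.62·e^(0.033·RH+0.04·T) = 155.3 μm/a
  r_corr = 76.87 + 155.3 = 232.2 μm/a
Long-term exponent b (ISO 9224 Table 2, B1) = 0.523
  D(15) = 232.2 × 15^0.523 = 232.2 × 4.122 = 957.2 μm
  Mass loss = 957.2 μm × 7.85 g/cm³ = 7514 g·m⁻²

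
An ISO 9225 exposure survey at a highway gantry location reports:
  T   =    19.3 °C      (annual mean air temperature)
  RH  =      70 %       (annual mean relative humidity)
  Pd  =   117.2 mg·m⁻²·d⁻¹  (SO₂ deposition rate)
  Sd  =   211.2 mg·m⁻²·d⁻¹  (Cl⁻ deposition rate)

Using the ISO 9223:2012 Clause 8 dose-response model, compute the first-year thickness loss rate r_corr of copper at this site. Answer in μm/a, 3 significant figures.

r_corr = 1.93 μm/a

copper: T>10 °C ⇒ hinge -0.080·(19.3−10) = -0.7440
  SO₂ term: 0.0053·117.2^0.26·exp(0.059·70-0.7440) = 0.5404
  Cl⁻ term: 0.01025·211.2^0.27·exp(0.036·70+0.049·19.3) = 1.392
  r_corr = 0.5404 + 1.392 = 1.932 μm/a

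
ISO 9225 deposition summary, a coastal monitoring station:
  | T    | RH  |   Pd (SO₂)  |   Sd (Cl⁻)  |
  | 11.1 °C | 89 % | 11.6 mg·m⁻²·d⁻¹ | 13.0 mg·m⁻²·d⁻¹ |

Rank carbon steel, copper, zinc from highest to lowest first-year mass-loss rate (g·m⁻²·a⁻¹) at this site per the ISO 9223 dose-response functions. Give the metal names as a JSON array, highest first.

["carbon steel", "copper", "zinc"]

carbon steel: f(T) = -0.054·(T−10) [T>10 °C] = -0.0594
  SO₂ term: 1.77·11.6^0.52·exp(0.02·89-0.0594) = 35.38
  Cl⁻ term: 0.102·13.0^0.62·exp(0.033·89+0.04·11.1) = 14.71
  sum: 35.38 + 14.71 → r_corr = 50.09 μm/a
  mass loss = 50.09 μm/a × 7.85 g/cm³ = 393.2 g·m⁻²·a⁻¹
copper: T>10 °C ⇒ hinge -0.080·(11.1−10) = -0.0880
  Pd branch = 0.0053·Pd^0.26·e^(0.059·RH+f) = 1.751 μm/a
  Cl⁻ term: 0.01025·13.0^0.27·exp(0.036·89+0.049·11.1) = 0.8693
  sum: 1.751 + 0.8693 → r_corr = 2.62 μm/a
  mass loss = 2.62 μm/a × 8.96 g/cm³ = 23.48 g·m⁻²·a⁻¹
zinc: temperature factor f = -0.071·(1.1) = -0.0781
  SO₂ term: 0.0129·11.6^0.44·exp(0.046·89-0.0781) = 2.104
  Sd branch = 0.0175·Sd^0.57·e^(0.008·RH+0.085·T) = 0.3953 μm/a
  r_corr = 2.104 + 0.3953 = 2.499 μm/a
  mass loss = 2.499 μm/a × 7.14 g/cm³ = 17.84 g·m⁻²·a⁻¹
Ordering by g·m⁻²·a⁻¹: carbon steel (393) > copper (23.5) > zinc (17.8)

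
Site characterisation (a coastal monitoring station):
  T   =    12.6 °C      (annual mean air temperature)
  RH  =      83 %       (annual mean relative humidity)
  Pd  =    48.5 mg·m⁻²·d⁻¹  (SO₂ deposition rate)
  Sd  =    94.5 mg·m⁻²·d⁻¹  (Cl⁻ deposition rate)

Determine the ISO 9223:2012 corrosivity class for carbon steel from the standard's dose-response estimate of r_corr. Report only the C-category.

C5

carbon steel: T>10 °C ⇒ hinge -0.054·(12.6−10) = -0.1404
  sulphur-dioxide contribution → 60.89 μm/a
  chloride contribution → 43.83 μm/a
  total first-year rate 104.7 μm/a
Category bounds: 80…200 μm/a bracket r_corr ⇒ C5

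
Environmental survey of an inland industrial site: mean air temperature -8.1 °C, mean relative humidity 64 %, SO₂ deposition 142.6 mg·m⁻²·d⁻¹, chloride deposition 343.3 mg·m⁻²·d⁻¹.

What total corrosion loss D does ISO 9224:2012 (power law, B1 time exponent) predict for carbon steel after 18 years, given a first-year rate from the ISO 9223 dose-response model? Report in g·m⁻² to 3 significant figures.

carbon steel: T≤10 °C ⇒ hinge +0.150·(-8.1−10) = -2.7150
  SO₂ term: 1.77·142.6^0.52·exp(0.02·64-2.7150) = 5.558
  Cl⁻ term: 0.102·343.3^0.62·exp(0.033·64+0.04·-8.1) = 22.76
  r_corr = 5.558 + 22.76 = 28.32 μm/a
Power-law: D(18) = r_corr · 18^0.523
  D(18) = 28.32 × 18^0.523 = 28.32 × 4.534 = 128.4 μm
  Mass loss = 128.4 μm × 7.85 g/cm³ = 1008 g·m⁻²

D(18) = 1.01e+03 g·m⁻²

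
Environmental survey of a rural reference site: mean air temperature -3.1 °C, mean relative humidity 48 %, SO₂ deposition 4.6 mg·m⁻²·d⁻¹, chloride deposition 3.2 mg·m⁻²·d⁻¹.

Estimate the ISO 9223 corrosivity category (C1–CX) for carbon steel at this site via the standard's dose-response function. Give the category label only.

C2

carbon steel: f(T) = +0.150·(T−10) [T≤10 °C] = -1.9650
  SO₂ term: 1.77·4.6^0.52·exp(0.02·48-1.9650) = 1.433
  Sd branch = 0.102·Sd^0.62·e^(0.033·RH+0.04·T) = 0.9034 μm/a
  sum: 1.433 + 0.9034 → r_corr = 2.336 μm/a
Category bounds: 1.3…25 μm/a bracket r_corr ⇒ C2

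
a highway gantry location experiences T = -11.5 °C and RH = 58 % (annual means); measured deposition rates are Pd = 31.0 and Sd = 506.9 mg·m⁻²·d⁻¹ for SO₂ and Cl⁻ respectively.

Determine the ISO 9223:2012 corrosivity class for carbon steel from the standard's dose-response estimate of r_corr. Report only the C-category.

C2

carbon steel: temperature factor f = +0.150·(-21.5) = -3.2250
  SO₂ term: 1.77·31.0^0.52·exp(0.02·58-3.2250) = 1.339
  Cl⁻ term: 0.102·506.9^0.62·exp(0.033·58+0.04·-11.5) = 20.75
  r_corr = 1.339 + 20.75 = 22.09 μm/a
ISO 9223 Table 2 (carbon steel): 1.3 < 22.1 ≤ 25 μm/a ⇒ C2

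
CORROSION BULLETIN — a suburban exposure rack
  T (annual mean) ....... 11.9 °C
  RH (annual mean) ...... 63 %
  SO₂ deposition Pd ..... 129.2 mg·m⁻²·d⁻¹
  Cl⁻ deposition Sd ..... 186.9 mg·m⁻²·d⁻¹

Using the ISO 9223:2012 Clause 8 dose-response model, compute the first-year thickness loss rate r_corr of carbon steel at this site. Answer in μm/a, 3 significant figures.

carbon steel: T>10 °C ⇒ hinge -0.054·(11.9−10) = -0.1026
  sulphur-dioxide contribution → 70.55 μm/a
  chloride contribution → 33.62 μm/a
  ⇒ r_corr(carbon steel) = 104.2 μm/a

r_corr = 104 μm/a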